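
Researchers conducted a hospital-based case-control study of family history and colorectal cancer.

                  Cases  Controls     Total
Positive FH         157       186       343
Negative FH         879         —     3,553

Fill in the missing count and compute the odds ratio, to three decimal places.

The missing cell is in the unexposed row: 3553 − 879 = 2674.
So a = 157, b = 186, c = 879, d = 2674.
OR = (a·d)/(b·c) = (157 × 2674) / (186 × 879) = 419818 / 163494 = 2.56779

2.568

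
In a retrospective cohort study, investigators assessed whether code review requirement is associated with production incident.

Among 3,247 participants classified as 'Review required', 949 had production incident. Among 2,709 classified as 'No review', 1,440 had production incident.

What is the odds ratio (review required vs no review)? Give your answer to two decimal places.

From the description: a = 949, b = 2298, c = 1440, d = 1269.
OR = (a·d)/(b·c) = (949 × 1269) / (2298 × 1440) = 1204281 / 3309120 = 0.36393
Exposure is associated with lower odds of production incident (OR = 0.36 < 1).

0.36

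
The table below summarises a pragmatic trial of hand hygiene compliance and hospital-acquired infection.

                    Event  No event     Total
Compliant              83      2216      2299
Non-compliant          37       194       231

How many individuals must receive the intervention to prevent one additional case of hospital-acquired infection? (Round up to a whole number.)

Risk in treated group = 83/2299 = 0.03610; risk in control = 37/231 = 0.16017.
Absolute risk reduction = 0.16017 − 0.03610 = 0.12407
NNT = 1 / ARR = 1 / 0.12407 = 8.060 → round up → 9

9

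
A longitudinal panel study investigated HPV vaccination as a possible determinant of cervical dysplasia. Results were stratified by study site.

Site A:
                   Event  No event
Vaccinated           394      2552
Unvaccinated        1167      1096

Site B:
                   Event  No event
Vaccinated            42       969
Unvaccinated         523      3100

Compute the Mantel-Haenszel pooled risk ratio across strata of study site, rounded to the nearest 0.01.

RR_MH = Σ(aᵢ·n₀ᵢ/nᵢ) / Σ(cᵢ·n₁ᵢ/nᵢ), with n₁ᵢ = aᵢ+bᵢ (exposed), n₀ᵢ = cᵢ+dᵢ (unexposed), nᵢ = n₁ᵢ+n₀ᵢ.
Stratum 1 (Site A): n₁ = 2946, n₀ = 2263, n = 5209; a·n₀/n = 394·2263/5209 = 171.1695; c·n₁/n = 1167·2946/5209 = 660.0081
Stratum 2 (Site B): n₁ = 1011, n₀ = 3623, n = 4634; a·n₀/n = 42·3623/4634 = 32.8369; c·n₁/n = 523·1011/4634 = 114.1029
RR_MH = (171.1695 + 32.8369) / (660.0081 + 114.1029) = 204.0064 / 774.1110 = 0.26354

0.26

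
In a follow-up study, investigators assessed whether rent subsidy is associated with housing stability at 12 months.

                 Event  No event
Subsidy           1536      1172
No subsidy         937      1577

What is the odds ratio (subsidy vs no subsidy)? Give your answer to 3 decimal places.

Cells: a = 1536, b = 1172, c = 937, d = 1577.
OR = (a·d)/(b·c) = (1536 × 1577) / (1172 × 937) = 2422272 / 1098164 = 2.20575
The odds of housing stability at 12 months are about 2.21 times as high in the subsidy group.

2.206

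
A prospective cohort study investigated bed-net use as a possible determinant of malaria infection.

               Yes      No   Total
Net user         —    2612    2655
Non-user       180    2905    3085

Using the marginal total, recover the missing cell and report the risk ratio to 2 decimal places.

0.28

The missing cell is in the exposed row: 2655 − 2612 = 43.
So a = 43, b = 2612, c = 180, d = 2905.
RR = [a/(a+b)] / [c/(c+d)] = (43/2655) / (180/3085) = 0.01620/0.05835 = 0.27758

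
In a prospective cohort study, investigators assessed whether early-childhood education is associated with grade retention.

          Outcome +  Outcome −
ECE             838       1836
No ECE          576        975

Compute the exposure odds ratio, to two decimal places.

Cells: a = 838, b = 1836, c = 576, d = 975.
OR = (a·d)/(b·c) = (838 × 975) / (1836 × 576) = 817050 / 1057536 = 0.77260
Exposure is associated with lower odds of grade retention (OR = 0.77 < 1).

0.77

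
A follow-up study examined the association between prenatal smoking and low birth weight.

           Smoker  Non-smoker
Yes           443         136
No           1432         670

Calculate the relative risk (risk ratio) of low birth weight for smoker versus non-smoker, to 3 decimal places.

Reading the table with exposure as columns: a = 443 (Smoker, case), b = 1432 (Smoker, non-case), c = 136 (Non-smoker, case), d = 670.
Risk in exposed = 443/1875 = 0.23627; risk in unexposed = 136/806 = 0.16873.
RR = 0.23627 / 0.16873 = 1.40023
The risk among the exposed is 1.40 times that among the unexposed.

1.400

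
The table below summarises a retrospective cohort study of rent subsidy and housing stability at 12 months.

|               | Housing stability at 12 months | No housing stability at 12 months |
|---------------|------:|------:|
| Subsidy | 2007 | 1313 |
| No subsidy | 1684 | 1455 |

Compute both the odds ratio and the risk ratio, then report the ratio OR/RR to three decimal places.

Cells: a = 2007, b = 1313, c = 1684, d = 1455.
OR = (2007·1455)/(1313·1684) = 2920185/2211092 = 1.32070
Risk in exposed = 2007/3320 = 0.60452; risk in unexposed = 1684/3139 = 0.53648; RR = 1.12683
OR/RR = 1.32070 / 1.12683 = 1.17205
The outcome is not rare, so the OR lies further from 1 than the RR.

1.172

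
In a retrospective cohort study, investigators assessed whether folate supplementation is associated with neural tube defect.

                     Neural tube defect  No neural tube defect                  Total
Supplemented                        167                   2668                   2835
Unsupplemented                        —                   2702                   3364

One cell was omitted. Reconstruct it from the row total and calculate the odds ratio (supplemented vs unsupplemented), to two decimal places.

0.26

The missing cell is in the unexposed row: 3364 − 2702 = 662.
So a = 167, b = 2668, c = 662, d = 2702.
OR = (a·d)/(b·c) = (167 × 2702) / (2668 × 662) = 451234 / 1766216 = 0.25548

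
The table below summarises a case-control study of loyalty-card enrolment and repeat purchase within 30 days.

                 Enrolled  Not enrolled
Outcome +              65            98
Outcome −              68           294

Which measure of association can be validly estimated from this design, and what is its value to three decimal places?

Reading the table with exposure as columns: a = 65 (Enrolled, case), b = 68 (Enrolled, non-case), c = 98 (Not enrolled, case), d = 294.
This is a case-control study: participants were sampled on outcome status, so risks in the source population cannot be estimated directly — relative risk is not valid here. The odds ratio is the appropriate measure.
OR = (a·d)/(b·c) = (65 × 294) / (68 × 98) = 19110 / 6664 = 2.86765

2.868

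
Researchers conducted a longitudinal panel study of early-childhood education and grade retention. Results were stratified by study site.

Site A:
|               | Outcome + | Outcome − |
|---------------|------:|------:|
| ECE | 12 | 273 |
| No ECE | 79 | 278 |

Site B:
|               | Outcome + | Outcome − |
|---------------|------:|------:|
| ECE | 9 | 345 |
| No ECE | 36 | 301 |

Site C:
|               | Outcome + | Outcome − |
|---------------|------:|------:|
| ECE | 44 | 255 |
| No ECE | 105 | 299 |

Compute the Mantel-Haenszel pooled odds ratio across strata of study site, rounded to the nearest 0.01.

0.31

OR_MH = Σ(aᵢdᵢ/nᵢ) / Σ(bᵢcᵢ/nᵢ), where nᵢ is the stratum total.
Stratum 1 (Site A): n = 642; a·d/n = 12·278/642 = 5.1963; b·c/n = 273·79/642 = 33.5935
Stratum 2 (Site B): n = 691; a·d/n = 9·301/691 = 3.9204; b·c/n = 345·36/691 = 17.9740
Stratum 3 (Site C): n = 703; a·d/n = 44·299/703 = 18.7141; b·c/n = 255·105/703 = 38.0868
OR_MH = (5.1963 + 3.9204 + 18.7141) / (33.5935 + 17.9740 + 38.0868) = 27.8307 / 89.6542 = 0.31042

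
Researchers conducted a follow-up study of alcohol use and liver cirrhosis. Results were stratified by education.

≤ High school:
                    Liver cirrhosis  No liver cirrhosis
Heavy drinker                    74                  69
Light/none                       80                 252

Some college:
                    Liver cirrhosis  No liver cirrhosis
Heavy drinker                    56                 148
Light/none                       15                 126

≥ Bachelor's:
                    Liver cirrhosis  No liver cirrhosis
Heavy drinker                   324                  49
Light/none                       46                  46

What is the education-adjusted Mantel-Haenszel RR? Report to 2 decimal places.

RR_MH = Σ(aᵢ·n₀ᵢ/nᵢ) / Σ(cᵢ·n₁ᵢ/nᵢ), with n₁ᵢ = aᵢ+bᵢ (exposed), n₀ᵢ = cᵢ+dᵢ (unexposed), nᵢ = n₁ᵢ+n₀ᵢ.
Stratum 1 (≤ High school): n₁ = 143, n₀ = 332, n = 475; a·n₀/n = 74·332/475 = 51.7221; c·n₁/n = 80·143/475 = 24.0842
Stratum 2 (Some college): n₁ = 204, n₀ = 141, n = 345; a·n₀/n = 56·141/345 = 22.8870; c·n₁/n = 15·204/345 = 8.8696
Stratum 3 (≥ Bachelor's): n₁ = 373, n₀ = 92, n = 465; a·n₀/n = 324·92/465 = 64.1032; c·n₁/n = 46·373/465 = 36.8989
RR_MH = (51.7221 + 22.8870 + 64.1032) / (24.0842 + 8.8696 + 36.8989) = 138.7123 / 69.8527 = 1.98578

1.99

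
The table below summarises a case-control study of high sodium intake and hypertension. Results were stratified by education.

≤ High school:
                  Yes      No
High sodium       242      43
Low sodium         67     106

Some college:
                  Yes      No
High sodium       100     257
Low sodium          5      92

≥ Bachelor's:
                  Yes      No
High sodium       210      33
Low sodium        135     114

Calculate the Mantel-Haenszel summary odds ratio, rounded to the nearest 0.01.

6.87

OR_MH = Σ(aᵢdᵢ/nᵢ) / Σ(bᵢcᵢ/nᵢ), where nᵢ is the stratum total.
Stratum 1 (≤ High school): n = 458; a·d/n = 242·106/458 = 56.0087; b·c/n = 43·67/458 = 6.2904
Stratum 2 (Some college): n = 454; a·d/n = 100·92/454 = 20.2643; b·c/n = 257·5/454 = 2.8304
Stratum 3 (≥ Bachelor's): n = 492; a·d/n = 210·114/492 = 48.6585; b·c/n = 33·135/492 = 9.0549
OR_MH = (56.0087 + 20.2643 + 48.6585) / (6.2904 + 2.8304 + 9.0549) = 124.9316 / 18.1757 = 6.87356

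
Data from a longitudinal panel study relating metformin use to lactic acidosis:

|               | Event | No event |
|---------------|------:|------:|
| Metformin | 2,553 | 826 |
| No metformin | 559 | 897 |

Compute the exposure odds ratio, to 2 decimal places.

Cells: a = 2553, b = 826, c = 559, d = 897.
OR = (a·d)/(b·c) = (2553 × 897) / (826 × 559) = 2290041 / 461734 = 4.95965
The odds of lactic acidosis are about 4.96 times as high in the metformin group.

4.96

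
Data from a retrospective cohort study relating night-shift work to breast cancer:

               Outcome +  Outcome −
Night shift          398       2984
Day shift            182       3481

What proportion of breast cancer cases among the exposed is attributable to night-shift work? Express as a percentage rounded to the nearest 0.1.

57.8

Cells: a = 398, b = 2984, c = 182, d = 3481.
Risk in exposed = 398/3382 = 0.11768; risk in unexposed = 182/3663 = 0.04969.
RR = 0.11768/0.04969 = 2.36851
AR% = (RR − 1)/RR × 100 = (2.36851 − 1)/2.36851 × 100 = 57.7793%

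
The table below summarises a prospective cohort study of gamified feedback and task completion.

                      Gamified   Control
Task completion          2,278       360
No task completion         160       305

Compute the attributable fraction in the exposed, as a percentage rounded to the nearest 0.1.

Reading the table with exposure as columns: a = 2278 (Gamified, case), b = 160 (Gamified, non-case), c = 360 (Control, case), d = 305.
Risk in exposed = 2278/2438 = 0.93437; risk in unexposed = 360/665 = 0.54135.
RR = 0.93437/0.54135 = 1.72599
AR% = (RR − 1)/RR × 100 = (1.72599 − 1)/1.72599 × 100 = 42.0624%

42.1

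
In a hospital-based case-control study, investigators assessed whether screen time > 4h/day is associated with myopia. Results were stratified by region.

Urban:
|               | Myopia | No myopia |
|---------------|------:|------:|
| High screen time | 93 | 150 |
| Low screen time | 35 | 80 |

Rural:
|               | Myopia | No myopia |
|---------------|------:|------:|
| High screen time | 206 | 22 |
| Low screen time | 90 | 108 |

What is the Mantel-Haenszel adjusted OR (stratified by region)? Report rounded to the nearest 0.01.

OR_MH = Σ(aᵢdᵢ/nᵢ) / Σ(bᵢcᵢ/nᵢ), where nᵢ is the stratum total.
Stratum 1 (Urban): n = 358; a·d/n = 93·80/358 = 20.7821; b·c/n = 150·35/358 = 14.6648
Stratum 2 (Rural): n = 426; a·d/n = 206·108/426 = 52.2254; b·c/n = 22·90/426 = 4.6479
OR_MH = (20.7821 + 52.2254) / (14.6648 + 4.6479) = 73.0075 / 19.3127 = 3.78028

3.78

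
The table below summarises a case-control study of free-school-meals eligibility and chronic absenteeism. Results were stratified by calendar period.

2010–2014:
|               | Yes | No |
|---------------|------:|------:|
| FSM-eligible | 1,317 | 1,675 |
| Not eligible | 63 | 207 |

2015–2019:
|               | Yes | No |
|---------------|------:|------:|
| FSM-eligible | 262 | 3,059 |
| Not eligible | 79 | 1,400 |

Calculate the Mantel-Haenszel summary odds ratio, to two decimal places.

OR_MH = Σ(aᵢdᵢ/nᵢ) / Σ(bᵢcᵢ/nᵢ), where nᵢ is the stratum total.
Stratum 1 (2010–2014): n = 3262; a·d/n = 1317·207/3262 = 83.5742; b·c/n = 1675·63/3262 = 32.3498
Stratum 2 (2015–2019): n = 4800; a·d/n = 262·1400/4800 = 76.4167; b·c/n = 3059·79/4800 = 50.3460
OR_MH = (83.5742 + 76.4167) / (32.3498 + 50.3460) = 159.9909 / 82.6958 = 1.93469

1.93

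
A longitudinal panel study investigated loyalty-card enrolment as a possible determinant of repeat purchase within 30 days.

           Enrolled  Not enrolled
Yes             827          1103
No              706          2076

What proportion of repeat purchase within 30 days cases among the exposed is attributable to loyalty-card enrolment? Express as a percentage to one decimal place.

35.7

Reading the table with exposure as columns: a = 827 (Enrolled, case), b = 706 (Enrolled, non-case), c = 1103 (Not enrolled, case), d = 2076.
Risk in exposed = 827/1533 = 0.53947; risk in unexposed = 1103/3179 = 0.34696.
RR = 0.53947/0.34696 = 1.55481
AR% = (RR − 1)/RR × 100 = (1.55481 − 1)/1.55481 × 100 = 35.6836%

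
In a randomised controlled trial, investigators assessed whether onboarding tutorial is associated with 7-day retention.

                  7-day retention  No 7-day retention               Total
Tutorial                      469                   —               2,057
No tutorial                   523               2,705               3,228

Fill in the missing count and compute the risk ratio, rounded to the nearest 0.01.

1.41

The missing cell is in the exposed row: 2057 − 469 = 1588.
So a = 469, b = 1588, c = 523, d = 2705.
RR = [a/(a+b)] / [c/(c+d)] = (469/2057) / (523/3228) = 0.22800/0.16202 = 1.40725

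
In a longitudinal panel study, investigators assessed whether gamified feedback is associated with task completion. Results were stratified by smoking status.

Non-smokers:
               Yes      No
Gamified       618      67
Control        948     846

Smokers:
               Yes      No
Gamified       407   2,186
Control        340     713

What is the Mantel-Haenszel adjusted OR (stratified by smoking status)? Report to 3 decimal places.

OR_MH = Σ(aᵢdᵢ/nᵢ) / Σ(bᵢcᵢ/nᵢ), where nᵢ is the stratum total.
Stratum 1 (Non-smokers): n = 2479; a·d/n = 618·846/2479 = 210.9028; b·c/n = 67·948/2479 = 25.6216
Stratum 2 (Smokers): n = 3646; a·d/n = 407·713/3646 = 79.5916; b·c/n = 2186·340/3646 = 203.8508
OR_MH = (210.9028 + 79.5916) / (25.6216 + 203.8508) = 290.4944 / 229.4724 = 1.26592

1.266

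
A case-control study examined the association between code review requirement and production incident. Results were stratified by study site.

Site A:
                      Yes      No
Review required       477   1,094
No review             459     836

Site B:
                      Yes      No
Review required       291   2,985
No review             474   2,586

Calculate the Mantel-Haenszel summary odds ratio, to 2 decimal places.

0.65

OR_MH = Σ(aᵢdᵢ/nᵢ) / Σ(bᵢcᵢ/nᵢ), where nᵢ is the stratum total.
Stratum 1 (Site A): n = 2866; a·d/n = 477·836/2866 = 139.1389; b·c/n = 1094·459/2866 = 175.2080
Stratum 2 (Site B): n = 6336; a·d/n = 291·2586/6336 = 118.7699; b·c/n = 2985·474/6336 = 223.3097
OR_MH = (139.1389 + 118.7699) / (175.2080 + 223.3097) = 257.9088 / 398.5176 = 0.64717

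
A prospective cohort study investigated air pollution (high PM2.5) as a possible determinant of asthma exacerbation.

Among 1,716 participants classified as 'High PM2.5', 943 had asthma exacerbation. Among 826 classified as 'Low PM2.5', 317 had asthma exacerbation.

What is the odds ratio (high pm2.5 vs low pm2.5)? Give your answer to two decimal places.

1.96

From the description: a = 943, b = 773, c = 317, d = 509.
OR = (a·d)/(b·c) = (943 × 509) / (773 × 317) = 479987 / 245041 = 1.95880
The odds of asthma exacerbation are about 1.96 times as high in the high pm2.5 group.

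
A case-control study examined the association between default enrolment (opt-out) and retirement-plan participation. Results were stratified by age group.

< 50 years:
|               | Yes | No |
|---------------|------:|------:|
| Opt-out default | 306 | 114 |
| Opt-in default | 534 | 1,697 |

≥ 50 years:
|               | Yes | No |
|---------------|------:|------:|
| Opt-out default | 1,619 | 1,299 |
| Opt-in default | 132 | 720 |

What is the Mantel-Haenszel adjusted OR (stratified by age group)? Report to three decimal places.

7.379

OR_MH = Σ(aᵢdᵢ/nᵢ) / Σ(bᵢcᵢ/nᵢ), where nᵢ is the stratum total.
Stratum 1 (< 50 years): n = 2651; a·d/n = 306·1697/2651 = 195.8816; b·c/n = 114·534/2651 = 22.9634
Stratum 2 (≥ 50 years): n = 3770; a·d/n = 1619·720/3770 = 309.1989; b·c/n = 1299·132/3770 = 45.4822
OR_MH = (195.8816 + 309.1989) / (22.9634 + 45.4822) = 505.0805 / 68.4456 = 7.37929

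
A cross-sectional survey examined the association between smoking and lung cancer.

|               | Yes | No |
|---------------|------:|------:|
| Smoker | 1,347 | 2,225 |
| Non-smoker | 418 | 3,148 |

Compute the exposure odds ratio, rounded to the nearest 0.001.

Cells: a = 1347, b = 2225, c = 418, d = 3148.
OR = (a·d)/(b·c) = (1347 × 3148) / (2225 × 418) = 4240356 / 930050 = 4.55928
The odds of lung cancer are about 4.56 times as high in the smoker group.

4.559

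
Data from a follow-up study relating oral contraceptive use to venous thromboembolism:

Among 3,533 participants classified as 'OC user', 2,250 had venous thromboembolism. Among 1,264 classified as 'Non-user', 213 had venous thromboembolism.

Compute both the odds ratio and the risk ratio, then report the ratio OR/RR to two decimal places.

2.29

From the description: a = 2250, b = 1283, c = 213, d = 1051.
OR = (2250·1051)/(1283·213) = 2364750/273279 = 8.65324
Risk in exposed = 2250/3533 = 0.63685; risk in unexposed = 213/1264 = 0.16851; RR = 3.77926
OR/RR = 8.65324 / 3.77926 = 2.28967
The outcome is not rare, so the OR lies further from 1 than the RR.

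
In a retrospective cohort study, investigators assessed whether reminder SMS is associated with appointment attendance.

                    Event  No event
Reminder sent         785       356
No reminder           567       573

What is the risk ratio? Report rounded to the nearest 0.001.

Cells: a = 785, b = 356, c = 567, d = 573.
Risk in exposed = 785/1141 = 0.68799; risk in unexposed = 567/1140 = 0.49737.
RR = 0.68799 / 0.49737 = 1.38327
The risk among the exposed is 1.38 times that among the unexposed.

1.383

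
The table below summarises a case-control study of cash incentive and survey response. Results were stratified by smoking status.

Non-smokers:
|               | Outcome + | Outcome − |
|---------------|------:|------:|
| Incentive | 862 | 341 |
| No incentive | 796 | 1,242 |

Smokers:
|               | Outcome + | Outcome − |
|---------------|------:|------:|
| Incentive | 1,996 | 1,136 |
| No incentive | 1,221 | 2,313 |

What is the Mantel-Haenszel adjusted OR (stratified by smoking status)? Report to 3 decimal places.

3.505

OR_MH = Σ(aᵢdᵢ/nᵢ) / Σ(bᵢcᵢ/nᵢ), where nᵢ is the stratum total.
Stratum 1 (Non-smokers): n = 3241; a·d/n = 862·1242/3241 = 330.3314; b·c/n = 341·796/3241 = 83.7507
Stratum 2 (Smokers): n = 6666; a·d/n = 1996·2313/6666 = 692.5815; b·c/n = 1136·1221/6666 = 208.0792
OR_MH = (330.3314 + 692.5815) / (83.7507 + 208.0792) = 1022.9128 / 291.8299 = 3.50517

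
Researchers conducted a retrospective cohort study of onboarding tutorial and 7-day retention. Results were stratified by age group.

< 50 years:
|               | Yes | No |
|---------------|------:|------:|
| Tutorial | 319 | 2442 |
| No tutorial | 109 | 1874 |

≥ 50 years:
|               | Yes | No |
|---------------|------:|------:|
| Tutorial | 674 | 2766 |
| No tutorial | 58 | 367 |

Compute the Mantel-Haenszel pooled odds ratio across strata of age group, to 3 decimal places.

1.947

OR_MH = Σ(aᵢdᵢ/nᵢ) / Σ(bᵢcᵢ/nᵢ), where nᵢ is the stratum total.
Stratum 1 (< 50 years): n = 4744; a·d/n = 319·1874/4744 = 126.0131; b·c/n = 2442·109/4744 = 56.1083
Stratum 2 (≥ 50 years): n = 3865; a·d/n = 674·367/3865 = 63.9995; b·c/n = 2766·58/3865 = 41.5079
OR_MH = (126.0131 + 63.9995) / (56.1083 + 41.5079) = 190.0126 / 97.6162 = 1.94653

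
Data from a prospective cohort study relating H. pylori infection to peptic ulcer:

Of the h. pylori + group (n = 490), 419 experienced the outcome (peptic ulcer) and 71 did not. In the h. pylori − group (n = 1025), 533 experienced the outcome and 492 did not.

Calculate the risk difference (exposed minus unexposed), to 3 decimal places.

From the description: a = 419, b = 71, c = 533, d = 492.
Risk in exposed = 419/490 = 0.855102; risk in unexposed = 533/1025 = 0.520000.
Risk difference = 0.855102 − 0.520000 = 0.335102

0.335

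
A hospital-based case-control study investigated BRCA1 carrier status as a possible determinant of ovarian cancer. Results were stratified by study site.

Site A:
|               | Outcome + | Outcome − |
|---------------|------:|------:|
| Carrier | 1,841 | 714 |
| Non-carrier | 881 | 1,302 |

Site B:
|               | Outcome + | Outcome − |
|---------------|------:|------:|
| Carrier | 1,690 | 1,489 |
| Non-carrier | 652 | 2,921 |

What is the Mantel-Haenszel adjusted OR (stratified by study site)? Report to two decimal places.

4.47

OR_MH = Σ(aᵢdᵢ/nᵢ) / Σ(bᵢcᵢ/nᵢ), where nᵢ is the stratum total.
Stratum 1 (Site A): n = 4738; a·d/n = 1841·1302/4738 = 505.9059; b·c/n = 714·881/4738 = 132.7636
Stratum 2 (Site B): n = 6752; a·d/n = 1690·2921/6752 = 731.1152; b·c/n = 1489·652/6752 = 143.7838
OR_MH = (505.9059 + 731.1152) / (132.7636 + 143.7838) = 1237.0211 / 276.5474 = 4.47309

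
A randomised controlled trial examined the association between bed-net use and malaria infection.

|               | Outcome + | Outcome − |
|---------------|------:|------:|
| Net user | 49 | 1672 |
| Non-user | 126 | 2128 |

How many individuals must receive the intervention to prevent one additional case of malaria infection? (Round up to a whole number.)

Risk in treated group = 49/1721 = 0.02847; risk in control = 126/2254 = 0.05590.
Absolute risk reduction = 0.05590 − 0.02847 = 0.02743
NNT = 1 / ARR = 1 / 0.02743 = 36.458 → round up → 37

37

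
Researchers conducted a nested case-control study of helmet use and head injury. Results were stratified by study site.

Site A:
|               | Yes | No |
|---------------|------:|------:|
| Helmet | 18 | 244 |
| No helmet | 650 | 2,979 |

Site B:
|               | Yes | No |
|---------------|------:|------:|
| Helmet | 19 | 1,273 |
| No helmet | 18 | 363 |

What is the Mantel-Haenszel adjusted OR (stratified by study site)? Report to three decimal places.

OR_MH = Σ(aᵢdᵢ/nᵢ) / Σ(bᵢcᵢ/nᵢ), where nᵢ is the stratum total.
Stratum 1 (Site A): n = 3891; a·d/n = 18·2979/3891 = 13.7810; b·c/n = 244·650/3891 = 40.7607
Stratum 2 (Site B): n = 1673; a·d/n = 19·363/1673 = 4.1225; b·c/n = 1273·18/1673 = 13.6964
OR_MH = (13.7810 + 4.1225) / (40.7607 + 13.6964) = 17.9036 / 54.4571 = 0.32876

0.329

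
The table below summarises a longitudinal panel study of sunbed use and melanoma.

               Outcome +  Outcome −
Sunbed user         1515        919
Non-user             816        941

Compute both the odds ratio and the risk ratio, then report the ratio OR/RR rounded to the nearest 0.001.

1.418

Cells: a = 1515, b = 919, c = 816, d = 941.
OR = (1515·941)/(919·816) = 1425615/749904 = 1.90106
Risk in exposed = 1515/2434 = 0.62243; risk in unexposed = 816/1757 = 0.46443; RR = 1.34021
OR/RR = 1.90106 / 1.34021 = 1.41848
The outcome is not rare, so the OR lies further from 1 than the RR.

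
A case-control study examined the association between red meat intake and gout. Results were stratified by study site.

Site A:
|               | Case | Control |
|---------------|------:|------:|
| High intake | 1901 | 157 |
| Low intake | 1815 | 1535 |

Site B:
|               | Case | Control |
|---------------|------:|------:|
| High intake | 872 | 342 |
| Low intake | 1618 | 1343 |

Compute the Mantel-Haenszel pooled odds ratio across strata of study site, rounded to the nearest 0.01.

4.43

OR_MH = Σ(aᵢdᵢ/nᵢ) / Σ(bᵢcᵢ/nᵢ), where nᵢ is the stratum total.
Stratum 1 (Site A): n = 5408; a·d/n = 1901·1535/5408 = 539.5775; b·c/n = 157·1815/5408 = 52.6914
Stratum 2 (Site B): n = 4175; a·d/n = 872·1343/4175 = 280.5020; b·c/n = 342·1618/4175 = 132.5404
OR_MH = (539.5775 + 280.5020) / (52.6914 + 132.5404) = 820.0795 / 185.2317 = 4.42732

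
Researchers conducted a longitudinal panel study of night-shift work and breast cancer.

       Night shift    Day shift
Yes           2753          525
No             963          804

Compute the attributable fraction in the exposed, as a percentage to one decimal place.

46.7

Reading the table with exposure as columns: a = 2753 (Night shift, case), b = 963 (Night shift, non-case), c = 525 (Day shift, case), d = 804.
Risk in exposed = 2753/3716 = 0.74085; risk in unexposed = 525/1329 = 0.39503.
RR = 0.74085/0.39503 = 1.87541
AR% = (RR − 1)/RR × 100 = (1.87541 − 1)/1.87541 × 100 = 46.6783%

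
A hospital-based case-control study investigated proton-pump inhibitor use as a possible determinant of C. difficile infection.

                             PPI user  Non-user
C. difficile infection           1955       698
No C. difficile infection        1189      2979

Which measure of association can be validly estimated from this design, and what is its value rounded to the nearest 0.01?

Reading the table with exposure as columns: a = 1955 (PPI user, case), b = 1189 (PPI user, non-case), c = 698 (Non-user, case), d = 2979.
This is a hospital-based case-control study: participants were sampled on outcome status, so risks in the source population cannot be estimated directly — relative risk is not valid here. The odds ratio is the appropriate measure.
OR = (a·d)/(b·c) = (1955 × 2979) / (1189 × 698) = 5823945 / 829922 = 7.01746

7.02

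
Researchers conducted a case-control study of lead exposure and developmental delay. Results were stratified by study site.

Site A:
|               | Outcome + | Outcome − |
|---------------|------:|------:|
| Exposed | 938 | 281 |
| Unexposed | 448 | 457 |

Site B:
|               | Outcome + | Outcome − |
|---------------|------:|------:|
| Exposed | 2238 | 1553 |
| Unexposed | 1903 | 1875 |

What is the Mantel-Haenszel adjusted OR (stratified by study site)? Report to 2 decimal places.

OR_MH = Σ(aᵢdᵢ/nᵢ) / Σ(bᵢcᵢ/nᵢ), where nᵢ is the stratum total.
Stratum 1 (Site A): n = 2124; a·d/n = 938·457/2124 = 201.8202; b·c/n = 281·448/2124 = 59.2693
Stratum 2 (Site B): n = 7569; a·d/n = 2238·1875/7569 = 554.3995; b·c/n = 1553·1903/7569 = 390.4557
OR_MH = (201.8202 + 554.3995) / (59.2693 + 390.4557) = 756.2197 / 449.7250 = 1.68152

1.68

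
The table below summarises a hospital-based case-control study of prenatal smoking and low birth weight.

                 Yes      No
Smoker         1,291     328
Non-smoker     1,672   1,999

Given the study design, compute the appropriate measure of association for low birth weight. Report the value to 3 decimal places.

Cells: a = 1291, b = 328, c = 1672, d = 1999.
This is a hospital-based case-control study: participants were sampled on outcome status, so risks in the source population cannot be estimated directly — relative risk is not valid here. The odds ratio is the appropriate measure.
OR = (a·d)/(b·c) = (1291 × 1999) / (328 × 1672) = 2580709 / 548416 = 4.70575

4.706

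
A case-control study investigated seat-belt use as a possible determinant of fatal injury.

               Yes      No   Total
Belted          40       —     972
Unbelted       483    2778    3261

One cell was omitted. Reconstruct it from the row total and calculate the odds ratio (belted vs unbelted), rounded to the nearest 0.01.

0.25

The missing cell is in the exposed row: 972 − 40 = 932.
So a = 40, b = 932, c = 483, d = 2778.
OR = (a·d)/(b·c) = (40 × 2778) / (932 × 483) = 111120 / 450156 = 0.24685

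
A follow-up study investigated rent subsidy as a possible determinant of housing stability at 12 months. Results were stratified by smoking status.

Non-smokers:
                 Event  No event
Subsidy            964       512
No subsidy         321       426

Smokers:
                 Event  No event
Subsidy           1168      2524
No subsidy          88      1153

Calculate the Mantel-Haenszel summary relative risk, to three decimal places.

RR_MH = Σ(aᵢ·n₀ᵢ/nᵢ) / Σ(cᵢ·n₁ᵢ/nᵢ), with n₁ᵢ = aᵢ+bᵢ (exposed), n₀ᵢ = cᵢ+dᵢ (unexposed), nᵢ = n₁ᵢ+n₀ᵢ.
Stratum 1 (Non-smokers): n₁ = 1476, n₀ = 747, n = 2223; a·n₀/n = 964·747/2223 = 323.9352; c·n₁/n = 321·1476/2223 = 213.1336
Stratum 2 (Smokers): n₁ = 3692, n₀ = 1241, n = 4933; a·n₀/n = 1168·1241/4933 = 293.8350; c·n₁/n = 88·3692/4933 = 65.8617
RR_MH = (323.9352 + 293.8350) / (213.1336 + 65.8617) = 617.7702 / 278.9954 = 2.21427

2.214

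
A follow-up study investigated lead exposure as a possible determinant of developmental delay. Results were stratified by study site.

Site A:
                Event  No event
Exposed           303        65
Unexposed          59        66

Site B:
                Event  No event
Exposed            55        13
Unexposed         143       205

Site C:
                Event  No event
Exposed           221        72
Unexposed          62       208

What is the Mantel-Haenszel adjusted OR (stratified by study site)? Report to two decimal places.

OR_MH = Σ(aᵢdᵢ/nᵢ) / Σ(bᵢcᵢ/nᵢ), where nᵢ is the stratum total.
Stratum 1 (Site A): n = 493; a·d/n = 303·66/493 = 40.5639; b·c/n = 65·59/493 = 7.7789
Stratum 2 (Site B): n = 416; a·d/n = 55·205/416 = 27.1034; b·c/n = 13·143/416 = 4.4688
Stratum 3 (Site C): n = 563; a·d/n = 221·208/563 = 81.6483; b·c/n = 72·62/563 = 7.9290
OR_MH = (40.5639 + 27.1034 + 81.6483) / (7.7789 + 4.4688 + 7.9290) = 149.3156 / 20.1766 = 7.40043

7.40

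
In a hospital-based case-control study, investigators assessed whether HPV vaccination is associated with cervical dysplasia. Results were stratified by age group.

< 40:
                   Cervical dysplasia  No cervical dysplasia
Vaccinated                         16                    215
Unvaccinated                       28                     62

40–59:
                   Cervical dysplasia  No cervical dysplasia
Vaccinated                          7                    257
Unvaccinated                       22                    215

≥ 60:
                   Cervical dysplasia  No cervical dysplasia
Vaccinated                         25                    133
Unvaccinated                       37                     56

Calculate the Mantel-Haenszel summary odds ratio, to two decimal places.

OR_MH = Σ(aᵢdᵢ/nᵢ) / Σ(bᵢcᵢ/nᵢ), where nᵢ is the stratum total.
Stratum 1 (< 40): n = 321; a·d/n = 16·62/321 = 3.0903; b·c/n = 215·28/321 = 18.7539
Stratum 2 (40–59): n = 501; a·d/n = 7·215/501 = 3.0040; b·c/n = 257·22/501 = 11.2854
Stratum 3 (≥ 60): n = 251; a·d/n = 25·56/251 = 5.5777; b·c/n = 133·37/251 = 19.6056
OR_MH = (3.0903 + 3.0040 + 5.5777) / (18.7539 + 11.2854 + 19.6056) = 11.6720 / 49.6449 = 0.23511

0.24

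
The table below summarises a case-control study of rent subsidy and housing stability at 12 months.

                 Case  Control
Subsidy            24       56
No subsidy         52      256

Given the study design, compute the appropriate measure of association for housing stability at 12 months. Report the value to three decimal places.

2.110

Cells: a = 24, b = 56, c = 52, d = 256.
This is a case-control study: participants were sampled on outcome status, so risks in the source population cannot be estimated directly — relative risk is not valid here. The odds ratio is the appropriate measure.
OR = (a·d)/(b·c) = (24 × 256) / (56 × 52) = 6144 / 2912 = 2.10989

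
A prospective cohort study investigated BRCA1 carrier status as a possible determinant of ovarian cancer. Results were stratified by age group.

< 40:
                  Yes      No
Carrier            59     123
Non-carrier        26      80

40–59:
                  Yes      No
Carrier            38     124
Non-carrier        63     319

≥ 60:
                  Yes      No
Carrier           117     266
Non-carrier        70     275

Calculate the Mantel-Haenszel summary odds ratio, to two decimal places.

OR_MH = Σ(aᵢdᵢ/nᵢ) / Σ(bᵢcᵢ/nᵢ), where nᵢ is the stratum total.
Stratum 1 (< 40): n = 288; a·d/n = 59·80/288 = 16.3889; b·c/n = 123·26/288 = 11.1042
Stratum 2 (40–59): n = 544; a·d/n = 38·319/544 = 22.2831; b·c/n = 124·63/544 = 14.3603
Stratum 3 (≥ 60): n = 728; a·d/n = 117·275/728 = 44.1964; b·c/n = 266·70/728 = 25.5769
OR_MH = (16.3889 + 22.2831 + 44.1964) / (11.1042 + 14.3603 + 25.5769) = 82.8684 / 51.0414 = 1.62355

1.62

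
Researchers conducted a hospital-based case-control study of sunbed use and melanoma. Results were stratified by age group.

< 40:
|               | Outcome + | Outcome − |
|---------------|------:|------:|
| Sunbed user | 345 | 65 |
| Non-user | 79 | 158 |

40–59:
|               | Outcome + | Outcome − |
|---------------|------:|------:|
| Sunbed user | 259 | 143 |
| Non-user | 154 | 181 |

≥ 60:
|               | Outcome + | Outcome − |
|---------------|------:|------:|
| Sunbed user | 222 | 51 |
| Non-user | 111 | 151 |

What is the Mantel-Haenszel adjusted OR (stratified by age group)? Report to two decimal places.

4.35

OR_MH = Σ(aᵢdᵢ/nᵢ) / Σ(bᵢcᵢ/nᵢ), where nᵢ is the stratum total.
Stratum 1 (< 40): n = 647; a·d/n = 345·158/647 = 84.2504; b·c/n = 65·79/647 = 7.9366
Stratum 2 (40–59): n = 737; a·d/n = 259·181/737 = 63.6079; b·c/n = 143·154/737 = 29.8806
Stratum 3 (≥ 60): n = 535; a·d/n = 222·151/535 = 62.6579; b·c/n = 51·111/535 = 10.5813
OR_MH = (84.2504 + 63.6079 + 62.6579) / (7.9366 + 29.8806 + 10.5813) = 210.5162 / 48.3985 = 4.34964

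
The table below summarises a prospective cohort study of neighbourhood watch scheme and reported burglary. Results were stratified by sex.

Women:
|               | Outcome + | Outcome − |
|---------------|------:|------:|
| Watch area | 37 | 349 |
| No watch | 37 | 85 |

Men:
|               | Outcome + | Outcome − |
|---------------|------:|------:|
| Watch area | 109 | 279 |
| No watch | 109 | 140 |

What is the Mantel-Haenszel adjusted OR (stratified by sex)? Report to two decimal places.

OR_MH = Σ(aᵢdᵢ/nᵢ) / Σ(bᵢcᵢ/nᵢ), where nᵢ is the stratum total.
Stratum 1 (Women): n = 508; a·d/n = 37·85/508 = 6.1909; b·c/n = 349·37/508 = 25.4193
Stratum 2 (Men): n = 637; a·d/n = 109·140/637 = 23.9560; b·c/n = 279·109/637 = 47.7410
OR_MH = (6.1909 + 23.9560) / (25.4193 + 47.7410) = 30.1470 / 73.1603 = 0.41207

0.41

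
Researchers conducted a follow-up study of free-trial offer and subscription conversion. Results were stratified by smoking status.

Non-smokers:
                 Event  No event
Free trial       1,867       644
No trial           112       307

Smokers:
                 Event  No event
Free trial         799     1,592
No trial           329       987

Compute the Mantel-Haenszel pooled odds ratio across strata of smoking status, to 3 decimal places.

2.461

OR_MH = Σ(aᵢdᵢ/nᵢ) / Σ(bᵢcᵢ/nᵢ), where nᵢ is the stratum total.
Stratum 1 (Non-smokers): n = 2930; a·d/n = 1867·307/2930 = 195.6208; b·c/n = 644·112/2930 = 24.6171
Stratum 2 (Smokers): n = 3707; a·d/n = 799·987/3707 = 212.7362; b·c/n = 1592·329/3707 = 141.2916
OR_MH = (195.6208 + 212.7362) / (24.6171 + 141.2916) = 408.3570 / 165.9087 = 2.46134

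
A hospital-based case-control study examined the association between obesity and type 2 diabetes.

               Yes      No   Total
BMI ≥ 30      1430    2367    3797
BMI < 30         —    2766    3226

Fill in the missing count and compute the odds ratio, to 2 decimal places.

3.63

The missing cell is in the unexposed row: 3226 − 2766 = 460.
So a = 1430, b = 2367, c = 460, d = 2766.
OR = (a·d)/(b·c) = (1430 × 2766) / (2367 × 460) = 3955380 / 1088820 = 3.63272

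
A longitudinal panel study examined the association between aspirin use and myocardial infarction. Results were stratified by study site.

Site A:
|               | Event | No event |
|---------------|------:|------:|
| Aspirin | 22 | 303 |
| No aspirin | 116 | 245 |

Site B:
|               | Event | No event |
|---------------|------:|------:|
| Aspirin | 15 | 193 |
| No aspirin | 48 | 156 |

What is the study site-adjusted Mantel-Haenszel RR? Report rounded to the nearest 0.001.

RR_MH = Σ(aᵢ·n₀ᵢ/nᵢ) / Σ(cᵢ·n₁ᵢ/nᵢ), with n₁ᵢ = aᵢ+bᵢ (exposed), n₀ᵢ = cᵢ+dᵢ (unexposed), nᵢ = n₁ᵢ+n₀ᵢ.
Stratum 1 (Site A): n₁ = 325, n₀ = 361, n = 686; a·n₀/n = 22·361/686 = 11.5773; c·n₁/n = 116·325/686 = 54.9563
Stratum 2 (Site B): n₁ = 208, n₀ = 204, n = 412; a·n₀/n = 15·204/412 = 7.4272; c·n₁/n = 48·208/412 = 24.2330
RR_MH = (11.5773 + 7.4272) / (54.9563 + 24.2330) = 19.0044 / 79.1893 = 0.23999

0.240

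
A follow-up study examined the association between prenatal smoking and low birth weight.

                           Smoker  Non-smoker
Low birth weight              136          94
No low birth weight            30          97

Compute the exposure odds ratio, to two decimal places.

Reading the table with exposure as columns: a = 136 (Smoker, case), b = 30 (Smoker, non-case), c = 94 (Non-smoker, case), d = 97.
OR = (a·d)/(b·c) = (136 × 97) / (30 × 94) = 13192 / 2820 = 4.67801
The odds of low birth weight are about 4.68 times as high in the smoker group.

4.68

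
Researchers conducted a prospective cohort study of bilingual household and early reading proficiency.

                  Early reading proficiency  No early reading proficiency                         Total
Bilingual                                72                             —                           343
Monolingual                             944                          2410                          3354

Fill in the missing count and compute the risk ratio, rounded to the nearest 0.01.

0.75

The missing cell is in the exposed row: 343 − 72 = 271.
So a = 72, b = 271, c = 944, d = 2410.
RR = [a/(a+b)] / [c/(c+d)] = (72/343) / (944/3354) = 0.20991/0.28145 = 0.74581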